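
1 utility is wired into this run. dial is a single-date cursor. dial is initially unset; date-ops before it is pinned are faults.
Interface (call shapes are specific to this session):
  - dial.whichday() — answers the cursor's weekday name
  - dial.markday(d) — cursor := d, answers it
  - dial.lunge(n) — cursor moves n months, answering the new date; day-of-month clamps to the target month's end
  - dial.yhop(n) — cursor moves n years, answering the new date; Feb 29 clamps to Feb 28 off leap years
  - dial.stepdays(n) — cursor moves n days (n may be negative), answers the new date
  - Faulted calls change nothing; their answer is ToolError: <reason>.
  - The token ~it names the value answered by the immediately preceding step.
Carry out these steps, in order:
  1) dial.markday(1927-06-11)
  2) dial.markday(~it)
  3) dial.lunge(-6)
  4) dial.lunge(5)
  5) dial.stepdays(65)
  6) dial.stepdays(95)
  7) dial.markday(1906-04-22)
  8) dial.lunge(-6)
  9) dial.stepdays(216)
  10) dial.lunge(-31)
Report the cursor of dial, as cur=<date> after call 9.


Act: dial.markday[d='1927-06-11']
Obs: 1927-06-11
Act: dial.markday[d='~it']
Obs: 1927-06-11
Act: dial.lunge[n='-6']
Obs: 1926-12-11
Act: dial.lunge[n='5']
Obs: 1927-05-11
Act: dial.stepdays[n='65']
Obs: 1927-07-15
Act: dial.stepdays[n='95']
Obs: 1927-10-18
Act: dial.markday[d='1906-04-22']
Obs: 1906-04-22
Act: dial.lunge[n='-6']
Obs: 1905-10-22
Act: dial.stepdays[n='216']
Obs: 1906-05-26
Act: dial.lunge[n='-31']
Obs: 1903-10-26

Answer: cur=1906-05-26


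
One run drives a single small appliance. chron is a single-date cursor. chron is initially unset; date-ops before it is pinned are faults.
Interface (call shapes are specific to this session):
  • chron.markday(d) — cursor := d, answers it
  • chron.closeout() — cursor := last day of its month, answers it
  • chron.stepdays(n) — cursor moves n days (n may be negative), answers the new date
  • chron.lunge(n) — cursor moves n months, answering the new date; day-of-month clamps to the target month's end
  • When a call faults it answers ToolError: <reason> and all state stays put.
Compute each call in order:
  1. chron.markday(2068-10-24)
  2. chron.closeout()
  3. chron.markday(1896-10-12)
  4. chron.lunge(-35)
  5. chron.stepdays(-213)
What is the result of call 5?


Calling chron.markday using d=2068-10-24, and observe 2068-10-24.
Invoking chron.closeout(), and observe 2068-10-31.
I invoke chron.markday using d=1896-10-12, and see 1896-10-12.
Using chron.lunge using n=-35, and observe 1893-11-12.
Calling chron.stepdays using n=-213, which returns 1893-04-13.

Answer: 1893-04-13


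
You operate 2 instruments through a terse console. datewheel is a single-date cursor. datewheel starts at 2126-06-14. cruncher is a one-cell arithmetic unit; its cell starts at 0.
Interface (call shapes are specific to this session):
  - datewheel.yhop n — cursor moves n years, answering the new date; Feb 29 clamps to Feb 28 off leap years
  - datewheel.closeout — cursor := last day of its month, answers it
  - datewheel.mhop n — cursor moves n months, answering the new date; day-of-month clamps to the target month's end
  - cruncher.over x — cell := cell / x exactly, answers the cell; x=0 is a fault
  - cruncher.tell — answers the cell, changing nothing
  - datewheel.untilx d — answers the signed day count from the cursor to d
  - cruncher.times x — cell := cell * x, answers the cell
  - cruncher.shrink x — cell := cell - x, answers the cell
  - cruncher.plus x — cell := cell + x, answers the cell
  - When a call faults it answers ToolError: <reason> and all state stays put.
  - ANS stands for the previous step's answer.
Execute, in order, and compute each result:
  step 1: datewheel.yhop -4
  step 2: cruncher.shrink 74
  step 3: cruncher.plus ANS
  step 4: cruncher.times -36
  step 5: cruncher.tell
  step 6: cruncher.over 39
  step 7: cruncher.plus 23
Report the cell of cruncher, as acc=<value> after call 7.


Answer: acc=2075/13

Derivation:
→ datewheel.yhop(-4)
← 2122-06-14
→ cruncher.shrink(74)
← -74
→ cruncher.plus(ANS)
← -148
→ cruncher.times(-36)
← 5328
→ cruncher.tell()
← 5328
→ cruncher.over(39)
← 1776/13
→ cruncher.plus(23)
← 2075/13


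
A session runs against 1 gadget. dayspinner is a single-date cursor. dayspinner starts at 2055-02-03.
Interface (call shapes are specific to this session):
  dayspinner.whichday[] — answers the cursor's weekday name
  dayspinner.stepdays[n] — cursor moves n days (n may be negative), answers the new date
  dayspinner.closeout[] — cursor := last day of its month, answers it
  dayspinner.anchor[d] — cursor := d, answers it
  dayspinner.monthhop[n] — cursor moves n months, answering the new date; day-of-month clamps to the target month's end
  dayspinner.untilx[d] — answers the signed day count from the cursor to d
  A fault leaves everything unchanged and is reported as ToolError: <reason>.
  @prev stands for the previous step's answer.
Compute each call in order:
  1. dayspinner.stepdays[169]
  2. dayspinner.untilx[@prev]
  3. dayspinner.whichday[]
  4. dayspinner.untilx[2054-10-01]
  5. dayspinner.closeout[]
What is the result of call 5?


I try dayspinner.stepdays passing n='169', and see 2055-07-22.
Invoking dayspinner.untilx passing d='@prev', → 0.
Now I run dayspinner.whichday, and observe Thursday.
Next I call dayspinner.untilx passing d='2054-10-01', and observe -294.
Next I call dayspinner.closeout(), — result: 2055-07-31.

Answer: 2055-07-31


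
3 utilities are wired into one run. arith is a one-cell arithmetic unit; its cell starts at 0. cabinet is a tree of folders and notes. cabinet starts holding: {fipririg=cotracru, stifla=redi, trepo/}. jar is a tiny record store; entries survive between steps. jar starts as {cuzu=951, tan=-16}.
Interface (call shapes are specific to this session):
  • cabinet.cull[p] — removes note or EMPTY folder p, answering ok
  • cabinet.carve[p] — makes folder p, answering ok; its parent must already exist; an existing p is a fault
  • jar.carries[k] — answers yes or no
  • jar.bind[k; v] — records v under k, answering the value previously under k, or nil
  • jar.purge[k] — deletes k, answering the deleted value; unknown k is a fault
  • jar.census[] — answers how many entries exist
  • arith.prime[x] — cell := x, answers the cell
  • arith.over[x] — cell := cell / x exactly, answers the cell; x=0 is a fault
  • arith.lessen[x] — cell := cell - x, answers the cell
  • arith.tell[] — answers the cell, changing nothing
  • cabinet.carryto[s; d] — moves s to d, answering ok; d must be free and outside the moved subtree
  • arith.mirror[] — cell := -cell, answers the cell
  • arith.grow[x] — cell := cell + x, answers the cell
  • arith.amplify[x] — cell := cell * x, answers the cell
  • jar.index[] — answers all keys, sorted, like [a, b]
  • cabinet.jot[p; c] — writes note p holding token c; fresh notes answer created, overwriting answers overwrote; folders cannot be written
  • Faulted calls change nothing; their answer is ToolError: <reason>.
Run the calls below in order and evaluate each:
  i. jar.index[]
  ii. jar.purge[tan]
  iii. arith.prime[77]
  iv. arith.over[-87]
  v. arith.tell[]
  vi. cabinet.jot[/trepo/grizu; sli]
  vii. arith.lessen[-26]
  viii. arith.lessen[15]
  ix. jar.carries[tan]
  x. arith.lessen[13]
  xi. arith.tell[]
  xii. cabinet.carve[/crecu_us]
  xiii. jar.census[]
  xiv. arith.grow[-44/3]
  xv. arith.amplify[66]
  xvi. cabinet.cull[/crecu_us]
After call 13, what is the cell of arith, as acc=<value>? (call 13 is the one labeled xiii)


Then jar.index(), → [cuzu, tan].
I use jar.purge passing k: tan, yielding -16.
Invoking arith.prime passing x: 77, — result: 77.
Then arith.over passing x: -87, which returns -77/87.
Then arith.tell: -77/87.
Invoking cabinet.jot passing p: /trepo/grizu, c: sli, — result: created.
Calling arith.lessen passing x: -26, yielding 2185/87.
I call arith.lessen passing x: 15, giving 880/87.
Invoking jar.carries passing k: tan, → no.
I use arith.lessen passing x: 13, which returns -251/87.
Invoking arith.tell(), → -251/87.
Next I call cabinet.carve passing p: /crecu_us, — result: ok.
Next I call jar.census(), and see 1.
I run arith.grow passing x: -44/3, and see -509/29.
I use arith.amplify passing x: 66, and observe -33594/29.
Next I call cabinet.cull passing p: /crecu_us, which returns ok.

Answer: acc=-251/87


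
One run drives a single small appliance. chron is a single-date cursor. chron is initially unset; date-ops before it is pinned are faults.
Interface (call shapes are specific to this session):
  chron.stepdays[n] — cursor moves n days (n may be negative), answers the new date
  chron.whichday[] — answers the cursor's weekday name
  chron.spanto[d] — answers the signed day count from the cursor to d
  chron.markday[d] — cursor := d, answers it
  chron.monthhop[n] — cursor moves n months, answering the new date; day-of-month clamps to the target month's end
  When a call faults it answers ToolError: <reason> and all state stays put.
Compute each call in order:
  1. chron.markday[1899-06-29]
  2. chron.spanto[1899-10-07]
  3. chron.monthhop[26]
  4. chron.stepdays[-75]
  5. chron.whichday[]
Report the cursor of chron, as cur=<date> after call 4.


Answer: cur=1901-06-15

Derivation:
==> chron.markday(1899-06-29)
<== 1899-06-29
==> chron.spanto(1899-10-07)
<== 100
==> chron.monthhop(26)
<== 1901-08-29
==> chron.stepdays(-75)
<== 1901-06-15
==> chron.whichday()
<== Saturday


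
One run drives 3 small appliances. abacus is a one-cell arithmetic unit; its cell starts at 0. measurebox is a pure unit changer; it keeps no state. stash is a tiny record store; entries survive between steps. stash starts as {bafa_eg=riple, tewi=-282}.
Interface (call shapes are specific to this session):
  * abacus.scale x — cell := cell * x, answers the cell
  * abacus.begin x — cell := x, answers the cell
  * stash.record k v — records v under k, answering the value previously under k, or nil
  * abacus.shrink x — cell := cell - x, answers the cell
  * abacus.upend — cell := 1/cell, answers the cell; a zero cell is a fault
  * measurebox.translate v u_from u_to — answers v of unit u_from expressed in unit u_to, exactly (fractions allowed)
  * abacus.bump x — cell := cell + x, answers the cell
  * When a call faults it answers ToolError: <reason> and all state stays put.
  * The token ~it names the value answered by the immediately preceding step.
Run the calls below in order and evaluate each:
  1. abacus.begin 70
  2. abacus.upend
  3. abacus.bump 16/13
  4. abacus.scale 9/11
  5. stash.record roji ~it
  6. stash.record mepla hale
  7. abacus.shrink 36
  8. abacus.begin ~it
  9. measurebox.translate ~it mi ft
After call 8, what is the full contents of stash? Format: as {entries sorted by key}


→ begin(70)
← 70
→ upend()
← 1/70
→ bump(16/13)
← 1133/910
→ scale(9/11)
← 927/910
→ record(roji, ~it)
← nil
→ record(mepla, hale)
← nil
→ shrink(36)
← -31833/910
→ begin(~it)
← -31833/910
→ translate(~it, mi, ft)
← -16807824/91

Answer: {bafa_eg=riple, mepla=hale, roji=927/910, tewi=-282}


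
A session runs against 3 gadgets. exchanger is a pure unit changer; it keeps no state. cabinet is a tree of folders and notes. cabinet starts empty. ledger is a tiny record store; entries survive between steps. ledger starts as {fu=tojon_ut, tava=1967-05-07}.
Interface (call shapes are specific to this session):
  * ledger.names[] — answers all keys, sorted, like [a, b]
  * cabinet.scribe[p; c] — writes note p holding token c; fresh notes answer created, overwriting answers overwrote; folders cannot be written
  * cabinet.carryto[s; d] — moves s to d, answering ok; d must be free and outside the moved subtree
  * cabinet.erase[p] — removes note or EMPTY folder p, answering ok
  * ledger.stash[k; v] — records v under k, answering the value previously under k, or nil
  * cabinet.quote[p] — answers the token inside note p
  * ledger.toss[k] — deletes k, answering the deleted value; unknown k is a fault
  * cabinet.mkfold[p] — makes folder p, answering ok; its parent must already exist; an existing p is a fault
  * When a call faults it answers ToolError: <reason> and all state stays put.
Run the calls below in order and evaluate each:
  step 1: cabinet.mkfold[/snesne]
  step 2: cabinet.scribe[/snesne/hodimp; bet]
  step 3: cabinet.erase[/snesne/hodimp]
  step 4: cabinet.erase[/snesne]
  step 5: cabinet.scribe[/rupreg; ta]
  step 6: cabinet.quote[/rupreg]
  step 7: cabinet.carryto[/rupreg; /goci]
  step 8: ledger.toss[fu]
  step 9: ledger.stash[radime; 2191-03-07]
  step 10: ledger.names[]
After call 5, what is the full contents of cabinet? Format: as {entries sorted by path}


>>> cabinet.mkfold p='/snesne'
:: ok
>>> cabinet.scribe p='/snesne/hodimp' c='bet'
:: created
>>> cabinet.erase p='/snesne/hodimp'
:: ok
>>> cabinet.erase p='/snesne'
:: ok
>>> cabinet.scribe p='/rupreg' c='ta'
:: created
>>> cabinet.quote p='/rupreg'
:: ta
>>> cabinet.carryto s='/rupreg' d='/goci'
:: ok
>>> ledger.toss k='fu'
:: tojon_ut
>>> ledger.stash k='radime' v='2191-03-07'
:: nil
>>> ledger.names
:: [radime, tava]

Answer: {rupreg=ta}


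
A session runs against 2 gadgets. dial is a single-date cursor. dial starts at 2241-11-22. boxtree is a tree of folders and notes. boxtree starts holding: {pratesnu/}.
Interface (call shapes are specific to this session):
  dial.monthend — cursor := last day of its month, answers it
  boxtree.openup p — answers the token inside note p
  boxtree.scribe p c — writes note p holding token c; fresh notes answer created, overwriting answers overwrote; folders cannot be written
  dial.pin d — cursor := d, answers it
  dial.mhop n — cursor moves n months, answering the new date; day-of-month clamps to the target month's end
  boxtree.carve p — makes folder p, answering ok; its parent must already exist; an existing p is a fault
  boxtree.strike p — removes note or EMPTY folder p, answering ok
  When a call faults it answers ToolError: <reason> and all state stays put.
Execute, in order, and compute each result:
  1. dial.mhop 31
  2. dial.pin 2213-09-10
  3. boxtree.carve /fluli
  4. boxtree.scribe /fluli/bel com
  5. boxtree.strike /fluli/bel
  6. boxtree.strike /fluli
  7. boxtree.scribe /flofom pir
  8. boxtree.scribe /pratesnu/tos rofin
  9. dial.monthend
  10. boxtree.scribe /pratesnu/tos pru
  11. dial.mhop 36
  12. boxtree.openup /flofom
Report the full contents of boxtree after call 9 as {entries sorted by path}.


Answer: {flofom=pir, pratesnu/, pratesnu/tos=rofin}

Derivation:
-- dial.mhop(n='31') => 2244-06-22
-- dial.pin(d='2213-09-10') => 2213-09-10
-- boxtree.carve(p='/fluli') => ok
-- boxtree.scribe(p='/fluli/bel', c='com') => created
-- boxtree.strike(p='/fluli/bel') => ok
-- boxtree.strike(p='/fluli') => ok
-- boxtree.scribe(p='/flofom', c='pir') => created
-- boxtree.scribe(p='/pratesnu/tos', c='rofin') => created
-- dial.monthend() => 2213-09-30
-- boxtree.scribe(p='/pratesnu/tos', c='pru') => overwrote
-- dial.mhop(n='36') => 2216-09-30
-- boxtree.openup(p='/flofom') => pir


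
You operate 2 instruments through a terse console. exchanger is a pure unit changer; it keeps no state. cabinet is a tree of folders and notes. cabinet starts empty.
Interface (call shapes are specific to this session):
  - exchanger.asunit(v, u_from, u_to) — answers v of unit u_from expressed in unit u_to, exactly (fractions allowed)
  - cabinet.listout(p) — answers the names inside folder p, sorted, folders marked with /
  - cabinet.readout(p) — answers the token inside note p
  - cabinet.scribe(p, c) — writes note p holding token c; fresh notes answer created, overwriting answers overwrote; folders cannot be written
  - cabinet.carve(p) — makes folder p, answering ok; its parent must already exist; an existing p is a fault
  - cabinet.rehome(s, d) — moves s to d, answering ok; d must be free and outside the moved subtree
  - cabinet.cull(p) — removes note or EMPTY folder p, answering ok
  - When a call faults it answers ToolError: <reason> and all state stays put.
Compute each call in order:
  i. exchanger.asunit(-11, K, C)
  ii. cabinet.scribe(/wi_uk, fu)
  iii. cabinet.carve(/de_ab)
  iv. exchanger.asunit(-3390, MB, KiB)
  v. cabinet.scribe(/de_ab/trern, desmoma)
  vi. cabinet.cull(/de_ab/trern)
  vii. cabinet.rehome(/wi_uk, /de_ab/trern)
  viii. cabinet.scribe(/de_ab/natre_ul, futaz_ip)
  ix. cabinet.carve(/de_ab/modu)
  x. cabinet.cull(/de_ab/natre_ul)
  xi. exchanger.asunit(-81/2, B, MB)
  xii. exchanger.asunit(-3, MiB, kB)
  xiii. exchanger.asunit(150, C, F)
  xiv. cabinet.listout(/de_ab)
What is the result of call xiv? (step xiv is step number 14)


Calling exchanger.asunit passing v=-11, u_from=K, u_to=C, and get -5683/20.
Using cabinet.scribe passing p=/wi_uk, c=fu, which returns created.
Now I run cabinet.carve passing p=/de_ab, — result: ok.
I try exchanger.asunit passing v=-3390, u_from=MB, u_to=KiB, yielding -26484375/8.
Now I run cabinet.scribe passing p=/de_ab/trern, c=desmoma, yielding created.
I call cabinet.cull passing p=/de_ab/trern, — result: ok.
Then cabinet.rehome passing s=/wi_uk, d=/de_ab/trern, which returns ok.
Then cabinet.scribe passing p=/de_ab/natre_ul, c=futaz_ip, giving created.
Then cabinet.carve passing p=/de_ab/modu, — result: ok.
Next I call cabinet.cull passing p=/de_ab/natre_ul, → ok.
Then exchanger.asunit passing v=-81/2, u_from=B, u_to=MB, which returns -81/2000000.
I use exchanger.asunit passing v=-3, u_from=MiB, u_to=kB, and observe -393216/125.
I call exchanger.asunit passing v=150, u_from=C, u_to=F, and observe 302.
Next I call cabinet.listout passing p=/de_ab, and observe [modu/, trern].

Answer: [modu/, trern]


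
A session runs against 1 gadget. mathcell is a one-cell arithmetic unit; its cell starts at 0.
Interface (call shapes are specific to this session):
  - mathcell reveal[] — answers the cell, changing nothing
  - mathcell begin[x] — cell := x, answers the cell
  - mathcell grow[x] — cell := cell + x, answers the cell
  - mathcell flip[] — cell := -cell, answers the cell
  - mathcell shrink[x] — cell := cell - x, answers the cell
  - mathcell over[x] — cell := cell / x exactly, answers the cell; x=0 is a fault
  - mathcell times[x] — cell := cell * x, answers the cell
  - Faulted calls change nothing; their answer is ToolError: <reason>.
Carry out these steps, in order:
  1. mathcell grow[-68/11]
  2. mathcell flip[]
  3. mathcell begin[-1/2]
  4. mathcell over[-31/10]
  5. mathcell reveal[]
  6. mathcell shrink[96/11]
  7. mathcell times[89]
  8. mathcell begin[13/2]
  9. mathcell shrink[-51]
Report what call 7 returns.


> mathcell grow x=-68/11
:: -68/11
> mathcell flip
:: 68/11
> mathcell begin x=-1/2
:: -1/2
> mathcell over x=-31/10
:: 5/31
> mathcell reveal
:: 5/31
> mathcell shrink x=96/11
:: -2921/341
> mathcell times x=89
:: -259969/341
> mathcell begin x=13/2
:: 13/2
> mathcell shrink x=-51
:: 115/2

Answer: -259969/341


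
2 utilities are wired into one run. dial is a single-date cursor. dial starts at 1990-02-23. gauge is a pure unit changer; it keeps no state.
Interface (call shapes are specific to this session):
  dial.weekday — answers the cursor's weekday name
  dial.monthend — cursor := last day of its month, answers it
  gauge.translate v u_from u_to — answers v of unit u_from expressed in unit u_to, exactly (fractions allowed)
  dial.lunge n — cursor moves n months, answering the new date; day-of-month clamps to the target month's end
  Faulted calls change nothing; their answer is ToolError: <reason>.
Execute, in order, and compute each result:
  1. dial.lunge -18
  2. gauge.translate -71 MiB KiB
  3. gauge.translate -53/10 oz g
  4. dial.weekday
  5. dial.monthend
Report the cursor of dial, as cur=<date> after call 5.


Answer: cur=1988-08-31

Derivation:
>>> lunge n='-18'
= 1988-08-23
>>> translate v='-71' u_from='MiB' u_to='KiB'
= -72704
>>> translate v='-53/10' u_from='oz' u_to='g'
= -2404039561/16000000
>>> weekday
= Tuesday
>>> monthend
= 1988-08-31


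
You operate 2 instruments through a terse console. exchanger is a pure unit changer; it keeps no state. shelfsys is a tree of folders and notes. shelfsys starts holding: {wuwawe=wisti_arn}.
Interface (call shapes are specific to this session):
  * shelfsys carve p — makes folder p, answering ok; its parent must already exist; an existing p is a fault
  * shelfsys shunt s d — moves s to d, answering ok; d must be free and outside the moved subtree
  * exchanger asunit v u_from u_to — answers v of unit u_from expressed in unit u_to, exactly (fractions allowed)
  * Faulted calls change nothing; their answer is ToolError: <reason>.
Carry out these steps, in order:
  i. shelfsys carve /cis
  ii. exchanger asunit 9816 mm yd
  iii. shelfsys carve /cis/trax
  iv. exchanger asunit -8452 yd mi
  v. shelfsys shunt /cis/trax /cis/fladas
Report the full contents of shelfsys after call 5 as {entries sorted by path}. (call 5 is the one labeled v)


Answer: {cis/, cis/fladas/, wuwawe=wisti_arn}

Derivation:
·→ shelfsys carve(p=/cis)
·← ok
·→ exchanger asunit(v=9816, u_from=mm, u_to=yd)
·← 4090/381
·→ shelfsys carve(p=/cis/trax)
·← ok
·→ exchanger asunit(v=-8452, u_from=yd, u_to=mi)
·← -2113/440
·→ shelfsys shunt(s=/cis/trax, d=/cis/fladas)
·← ok


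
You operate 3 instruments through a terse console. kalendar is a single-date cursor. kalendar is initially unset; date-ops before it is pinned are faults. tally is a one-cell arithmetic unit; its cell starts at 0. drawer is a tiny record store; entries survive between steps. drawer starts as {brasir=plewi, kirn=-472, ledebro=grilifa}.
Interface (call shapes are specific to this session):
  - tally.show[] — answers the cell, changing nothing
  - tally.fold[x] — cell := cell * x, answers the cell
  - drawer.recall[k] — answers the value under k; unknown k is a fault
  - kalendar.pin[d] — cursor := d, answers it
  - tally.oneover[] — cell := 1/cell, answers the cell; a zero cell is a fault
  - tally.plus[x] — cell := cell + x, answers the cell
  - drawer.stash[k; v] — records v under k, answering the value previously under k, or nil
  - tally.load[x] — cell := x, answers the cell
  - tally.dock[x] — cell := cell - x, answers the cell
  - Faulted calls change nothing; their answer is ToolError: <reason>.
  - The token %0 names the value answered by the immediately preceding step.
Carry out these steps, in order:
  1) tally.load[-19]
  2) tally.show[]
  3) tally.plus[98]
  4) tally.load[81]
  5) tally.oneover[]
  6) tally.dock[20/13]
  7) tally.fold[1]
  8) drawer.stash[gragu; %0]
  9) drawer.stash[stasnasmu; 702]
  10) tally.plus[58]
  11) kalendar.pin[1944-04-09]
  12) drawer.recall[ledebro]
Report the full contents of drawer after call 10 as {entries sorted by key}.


I try tally.load using x: -19, yielding -19.
Using tally.show, and get -19.
I run tally.plus using x: 98, — result: 79.
I run tally.load using x: 81: 81.
I use tally.oneover, which returns 1/81.
I call tally.dock using x: 20/13, giving -1607/1053.
I try tally.fold using x: 1, — result: -1607/1053.
I call drawer.stash using k: gragu, v: %0, yielding nil.
Now I run drawer.stash using k: stasnasmu, v: 702, yielding nil.
Using tally.plus using x: 58, yielding 59467/1053.
I try kalendar.pin using d: 1944-04-09, and observe 1944-04-09.
Now I run drawer.recall using k: ledebro, → grilifa.

Answer: {brasir=plewi, gragu=-1607/1053, kirn=-472, ledebro=grilifa, stasnasmu=702}


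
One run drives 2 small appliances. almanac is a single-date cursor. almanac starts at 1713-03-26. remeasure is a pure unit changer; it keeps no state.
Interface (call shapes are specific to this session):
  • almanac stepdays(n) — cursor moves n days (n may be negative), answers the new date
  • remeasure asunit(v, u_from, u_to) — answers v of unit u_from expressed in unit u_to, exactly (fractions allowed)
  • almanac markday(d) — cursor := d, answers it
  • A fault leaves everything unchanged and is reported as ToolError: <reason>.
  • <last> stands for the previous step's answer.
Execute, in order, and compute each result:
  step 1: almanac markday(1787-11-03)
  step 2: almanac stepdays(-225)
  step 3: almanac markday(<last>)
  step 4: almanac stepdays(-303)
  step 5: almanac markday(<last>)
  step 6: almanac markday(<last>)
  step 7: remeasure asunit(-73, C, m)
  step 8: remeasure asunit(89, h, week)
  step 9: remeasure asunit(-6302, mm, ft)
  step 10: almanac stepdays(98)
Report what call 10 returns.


Answer: 1786-08-30

Derivation:
==> almanac markday(d: 1787-11-03)
<== 1787-11-03
==> almanac stepdays(n: -225)
<== 1787-03-23
==> almanac markday(d: <last>)
<== 1787-03-23
==> almanac stepdays(n: -303)
<== 1786-05-24
==> almanac markday(d: <last>)
<== 1786-05-24
==> almanac markday(d: <last>)
<== 1786-05-24
==> remeasure asunit(v: -73, u_from: C, u_to: m)
<== ToolError: incompatible units
==> remeasure asunit(v: 89, u_from: h, u_to: week)
<== 89/168
==> remeasure asunit(v: -6302, u_from: mm, u_to: ft)
<== -15755/762
==> almanac stepdays(n: 98)
<== 1786-08-30


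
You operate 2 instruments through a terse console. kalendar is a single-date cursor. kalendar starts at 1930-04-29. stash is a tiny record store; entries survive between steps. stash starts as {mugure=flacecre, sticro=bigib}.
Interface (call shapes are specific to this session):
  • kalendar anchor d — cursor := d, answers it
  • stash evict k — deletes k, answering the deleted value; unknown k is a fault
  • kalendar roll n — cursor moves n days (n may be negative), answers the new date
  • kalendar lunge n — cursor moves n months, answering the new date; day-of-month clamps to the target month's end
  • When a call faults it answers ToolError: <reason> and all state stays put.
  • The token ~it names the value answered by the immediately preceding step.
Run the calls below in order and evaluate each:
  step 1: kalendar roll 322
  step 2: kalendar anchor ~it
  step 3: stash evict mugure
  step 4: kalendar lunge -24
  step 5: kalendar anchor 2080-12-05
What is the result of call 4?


I try kalendar roll with n→322, → 1931-03-17.
I run kalendar anchor with d→~it, — result: 1931-03-17.
I use stash evict with k→mugure, giving flacecre.
Calling kalendar lunge with n→-24: 1929-03-17.
I run kalendar anchor with d→2080-12-05, — result: 2080-12-05.

Answer: 1929-03-17


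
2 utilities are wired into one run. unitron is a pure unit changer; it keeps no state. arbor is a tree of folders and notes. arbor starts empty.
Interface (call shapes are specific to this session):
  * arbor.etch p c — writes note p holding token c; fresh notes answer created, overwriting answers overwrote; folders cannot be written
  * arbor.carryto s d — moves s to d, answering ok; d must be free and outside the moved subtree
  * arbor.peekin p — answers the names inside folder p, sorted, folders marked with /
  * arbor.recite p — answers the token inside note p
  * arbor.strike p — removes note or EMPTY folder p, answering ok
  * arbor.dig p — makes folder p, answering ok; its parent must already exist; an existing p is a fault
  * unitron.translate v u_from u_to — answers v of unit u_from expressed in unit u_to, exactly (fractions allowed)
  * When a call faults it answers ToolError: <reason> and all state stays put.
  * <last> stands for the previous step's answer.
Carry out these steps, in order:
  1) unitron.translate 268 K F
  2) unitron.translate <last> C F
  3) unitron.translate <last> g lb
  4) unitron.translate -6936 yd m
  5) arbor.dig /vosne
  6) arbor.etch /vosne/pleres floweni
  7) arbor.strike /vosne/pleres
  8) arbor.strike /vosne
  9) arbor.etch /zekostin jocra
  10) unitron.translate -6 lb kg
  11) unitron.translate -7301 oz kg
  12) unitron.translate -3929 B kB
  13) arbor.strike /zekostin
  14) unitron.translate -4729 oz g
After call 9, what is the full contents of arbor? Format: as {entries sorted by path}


==> translate(v: 268, u_from: K, u_to: F)
<== 2273/100
==> translate(v: <last>, u_from: C, u_to: F)
<== 36457/500
==> translate(v: <last>, u_from: g, u_to: lb)
<== 7291400/45359237
==> translate(v: -6936, u_from: yd, u_to: m)
<== -3963924/625
==> dig(p: /vosne)
<== ok
==> etch(p: /vosne/pleres, c: floweni)
<== created
==> strike(p: /vosne/pleres)
<== ok
==> strike(p: /vosne)
<== ok
==> etch(p: /zekostin, c: jocra)
<== created
==> translate(v: -6, u_from: lb, u_to: kg)
<== -136077711/50000000
==> translate(v: -7301, u_from: oz, u_to: kg)
<== -331167789337/1600000000
==> translate(v: -3929, u_from: B, u_to: kB)
<== -3929/1000
==> strike(p: /zekostin)
<== ok
==> translate(v: -4729, u_from: oz, u_to: g)
<== -214503831773/1600000

Answer: {zekostin=jocra}


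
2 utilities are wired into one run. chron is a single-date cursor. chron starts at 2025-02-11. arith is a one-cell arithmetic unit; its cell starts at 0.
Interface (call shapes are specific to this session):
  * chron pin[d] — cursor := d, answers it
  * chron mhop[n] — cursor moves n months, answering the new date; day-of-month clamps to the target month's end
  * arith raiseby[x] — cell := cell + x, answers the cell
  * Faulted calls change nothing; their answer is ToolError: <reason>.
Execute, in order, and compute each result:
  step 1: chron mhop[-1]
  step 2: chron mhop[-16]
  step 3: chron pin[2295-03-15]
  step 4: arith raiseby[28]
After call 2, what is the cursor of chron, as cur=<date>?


Answer: cur=2023-09-11

Derivation:
CALL chron mhop[n='-1']
RET  2025-01-11
CALL chron mhop[n='-16']
RET  2023-09-11
CALL chron pin[d='2295-03-15']
RET  2295-03-15
CALL arith raiseby[x='28']
RET  28


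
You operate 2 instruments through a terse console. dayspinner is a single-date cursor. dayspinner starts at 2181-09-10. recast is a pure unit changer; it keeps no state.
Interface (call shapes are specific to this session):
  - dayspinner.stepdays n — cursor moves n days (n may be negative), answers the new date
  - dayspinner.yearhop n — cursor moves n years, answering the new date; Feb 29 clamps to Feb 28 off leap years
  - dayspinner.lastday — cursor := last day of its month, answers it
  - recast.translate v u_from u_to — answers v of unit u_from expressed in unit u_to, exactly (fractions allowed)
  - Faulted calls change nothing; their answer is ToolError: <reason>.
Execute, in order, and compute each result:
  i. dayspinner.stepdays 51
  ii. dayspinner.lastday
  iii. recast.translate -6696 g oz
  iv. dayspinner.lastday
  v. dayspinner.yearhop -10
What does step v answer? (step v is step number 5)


Invoking dayspinner.stepdays(n=51), → 2181-10-31.
Invoking dayspinner.lastday: 2181-10-31.
I try recast.translate(v=-6696, u_from=g, u_to=oz), and get -10713600000/45359237.
I invoke dayspinner.lastday(), — result: 2181-10-31.
Calling dayspinner.yearhop(n=-10), and see 2171-10-31.

Answer: 2171-10-31


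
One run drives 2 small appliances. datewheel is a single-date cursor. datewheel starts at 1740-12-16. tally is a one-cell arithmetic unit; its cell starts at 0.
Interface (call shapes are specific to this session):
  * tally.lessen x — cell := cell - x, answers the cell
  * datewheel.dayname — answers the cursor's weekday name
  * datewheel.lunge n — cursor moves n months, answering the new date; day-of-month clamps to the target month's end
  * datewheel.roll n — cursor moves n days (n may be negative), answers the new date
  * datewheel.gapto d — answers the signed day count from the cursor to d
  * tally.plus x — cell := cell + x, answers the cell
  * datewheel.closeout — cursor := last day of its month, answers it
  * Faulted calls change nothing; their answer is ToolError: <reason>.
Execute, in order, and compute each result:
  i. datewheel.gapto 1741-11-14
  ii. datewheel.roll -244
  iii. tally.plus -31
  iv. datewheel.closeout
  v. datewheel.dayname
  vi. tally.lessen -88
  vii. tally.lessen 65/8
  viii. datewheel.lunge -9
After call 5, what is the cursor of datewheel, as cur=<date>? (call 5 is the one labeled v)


-> datewheel.gapto(d=1741-11-14)
<- 333
-> datewheel.roll(n=-244)
<- 1740-04-16
-> tally.plus(x=-31)
<- -31
-> datewheel.closeout()
<- 1740-04-30
-> datewheel.dayname()
<- Saturday
-> tally.lessen(x=-88)
<- 57
-> tally.lessen(x=65/8)
<- 391/8
-> datewheel.lunge(n=-9)
<- 1739-07-30

Answer: cur=1740-04-30


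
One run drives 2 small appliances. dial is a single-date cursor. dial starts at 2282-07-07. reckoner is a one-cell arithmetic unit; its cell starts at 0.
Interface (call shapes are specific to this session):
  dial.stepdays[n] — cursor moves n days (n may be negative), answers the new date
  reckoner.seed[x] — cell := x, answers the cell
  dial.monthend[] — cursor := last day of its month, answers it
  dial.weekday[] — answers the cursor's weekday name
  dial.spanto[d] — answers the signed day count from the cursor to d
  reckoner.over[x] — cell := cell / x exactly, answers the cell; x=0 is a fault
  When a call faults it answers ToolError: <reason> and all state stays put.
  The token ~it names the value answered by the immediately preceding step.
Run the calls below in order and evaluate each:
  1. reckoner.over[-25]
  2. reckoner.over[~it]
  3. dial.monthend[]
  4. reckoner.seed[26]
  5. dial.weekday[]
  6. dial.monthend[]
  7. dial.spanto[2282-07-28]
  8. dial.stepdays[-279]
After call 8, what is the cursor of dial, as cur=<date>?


% over x→-25
  0
% over x→~it
  ToolError: division by zero
% monthend
  2282-07-31
% seed x→26
  26
% weekday
  Monday
% monthend
  2282-07-31
% spanto d→2282-07-28
  -3
% stepdays n→-279
  2281-10-25

Answer: cur=2281-10-25


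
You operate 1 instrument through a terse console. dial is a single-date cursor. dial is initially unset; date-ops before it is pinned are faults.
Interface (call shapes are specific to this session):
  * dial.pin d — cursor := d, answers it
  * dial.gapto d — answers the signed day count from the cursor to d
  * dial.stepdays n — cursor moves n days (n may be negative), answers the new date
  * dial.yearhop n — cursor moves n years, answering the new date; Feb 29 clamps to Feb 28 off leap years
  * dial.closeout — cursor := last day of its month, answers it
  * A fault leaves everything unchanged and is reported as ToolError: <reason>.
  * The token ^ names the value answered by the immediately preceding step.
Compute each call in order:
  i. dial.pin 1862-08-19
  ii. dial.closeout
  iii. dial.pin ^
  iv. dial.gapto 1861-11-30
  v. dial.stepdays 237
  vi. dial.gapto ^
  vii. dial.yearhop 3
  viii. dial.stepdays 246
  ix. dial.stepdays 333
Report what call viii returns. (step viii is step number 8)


Answer: 1866-12-27

Derivation:
~$ dial.pin 1862-08-19
:: 1862-08-19
~$ dial.closeout
:: 1862-08-31
~$ dial.pin ^
:: 1862-08-31
~$ dial.gapto 1861-11-30
:: -274
~$ dial.stepdays 237
:: 1863-04-25
~$ dial.gapto ^
:: 0
~$ dial.yearhop 3
:: 1866-04-25
~$ dial.stepdays 246
:: 1866-12-27
~$ dial.stepdays 333
:: 1867-11-25


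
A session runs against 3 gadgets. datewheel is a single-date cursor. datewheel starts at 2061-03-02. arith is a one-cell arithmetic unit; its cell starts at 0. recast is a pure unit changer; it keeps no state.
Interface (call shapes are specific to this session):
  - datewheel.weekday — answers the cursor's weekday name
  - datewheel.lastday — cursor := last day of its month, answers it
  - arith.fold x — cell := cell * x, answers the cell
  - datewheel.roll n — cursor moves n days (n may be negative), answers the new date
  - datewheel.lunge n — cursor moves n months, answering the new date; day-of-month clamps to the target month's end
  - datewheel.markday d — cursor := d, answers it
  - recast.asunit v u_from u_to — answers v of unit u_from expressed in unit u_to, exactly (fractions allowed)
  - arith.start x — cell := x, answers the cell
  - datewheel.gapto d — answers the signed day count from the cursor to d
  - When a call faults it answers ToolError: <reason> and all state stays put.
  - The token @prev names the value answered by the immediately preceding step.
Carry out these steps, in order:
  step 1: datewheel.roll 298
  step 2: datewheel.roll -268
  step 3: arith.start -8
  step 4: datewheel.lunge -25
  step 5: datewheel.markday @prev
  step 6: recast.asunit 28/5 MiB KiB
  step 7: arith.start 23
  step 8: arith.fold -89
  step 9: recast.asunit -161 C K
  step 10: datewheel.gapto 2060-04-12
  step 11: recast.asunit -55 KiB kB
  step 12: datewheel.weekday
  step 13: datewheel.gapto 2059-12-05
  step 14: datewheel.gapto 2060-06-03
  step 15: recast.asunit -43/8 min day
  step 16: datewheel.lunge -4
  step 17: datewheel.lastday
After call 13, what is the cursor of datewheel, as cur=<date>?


Step: datewheel.roll[n='298']
Result: 2061-12-25
Step: datewheel.roll[n='-268']
Result: 2061-04-01
Step: arith.start[x='-8']
Result: -8
Step: datewheel.lunge[n='-25']
Result: 2059-03-01
Step: datewheel.markday[d='@prev']
Result: 2059-03-01
Step: recast.asunit[v='28/5'; u_from='MiB'; u_to='KiB']
Result: 28672/5
Step: arith.start[x='23']
Result: 23
Step: arith.fold[x='-89']
Result: -2047
Step: recast.asunit[v='-161'; u_from='C'; u_to='K']
Result: 2243/20
Step: datewheel.gapto[d='2060-04-12']
Result: 408
Step: recast.asunit[v='-55'; u_from='KiB'; u_to='kB']
Result: -1408/25
Step: datewheel.weekday[]
Result: Saturday
Step: datewheel.gapto[d='2059-12-05']
Result: 279
Step: datewheel.gapto[d='2060-06-03']
Result: 460
Step: recast.asunit[v='-43/8'; u_from='min'; u_to='day']
Result: -43/11520
Step: datewheel.lunge[n='-4']
Result: 2058-11-01
Step: datewheel.lastday[]
Result: 2058-11-30

Answer: cur=2059-03-01


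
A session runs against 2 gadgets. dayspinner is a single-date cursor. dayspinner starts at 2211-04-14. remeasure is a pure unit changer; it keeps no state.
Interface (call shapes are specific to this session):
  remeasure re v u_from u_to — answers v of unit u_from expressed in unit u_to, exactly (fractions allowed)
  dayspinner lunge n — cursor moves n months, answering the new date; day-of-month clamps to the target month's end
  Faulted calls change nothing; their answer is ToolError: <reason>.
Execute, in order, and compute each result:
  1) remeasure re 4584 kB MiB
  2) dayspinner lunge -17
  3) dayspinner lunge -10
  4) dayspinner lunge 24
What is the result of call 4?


Answer: 2211-01-14

Derivation:
% remeasure re(4584, kB, MiB) -> 71625/16384
% dayspinner lunge(-17) -> 2209-11-14
% dayspinner lunge(-10) -> 2209-01-14
% dayspinner lunge(24) -> 2211-01-14


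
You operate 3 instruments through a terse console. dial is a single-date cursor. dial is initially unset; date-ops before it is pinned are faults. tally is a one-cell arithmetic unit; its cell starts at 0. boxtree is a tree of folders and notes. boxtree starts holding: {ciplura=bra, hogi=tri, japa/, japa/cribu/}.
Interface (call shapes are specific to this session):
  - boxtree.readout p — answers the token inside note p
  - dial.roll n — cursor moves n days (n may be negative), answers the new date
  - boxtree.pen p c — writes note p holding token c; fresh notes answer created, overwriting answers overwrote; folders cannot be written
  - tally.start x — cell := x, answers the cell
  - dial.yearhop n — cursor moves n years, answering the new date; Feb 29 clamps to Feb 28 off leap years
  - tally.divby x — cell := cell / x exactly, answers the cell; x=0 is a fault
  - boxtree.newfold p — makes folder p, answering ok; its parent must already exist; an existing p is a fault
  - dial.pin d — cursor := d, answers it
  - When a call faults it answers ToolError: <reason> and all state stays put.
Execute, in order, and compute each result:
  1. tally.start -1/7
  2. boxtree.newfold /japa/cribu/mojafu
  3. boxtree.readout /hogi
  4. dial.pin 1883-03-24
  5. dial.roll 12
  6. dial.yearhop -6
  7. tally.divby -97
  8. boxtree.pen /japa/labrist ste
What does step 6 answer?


Answer: 1877-04-05

Derivation:
Next I call start passing x: -1/7, which returns -1/7.
I call newfold passing p: /japa/cribu/mojafu, giving ok.
Using readout passing p: /hogi, — result: tri.
I try pin passing d: 1883-03-24, which returns 1883-03-24.
Invoking roll passing n: 12, and observe 1883-04-05.
I invoke yearhop passing n: -6, giving 1877-04-05.
Next I call divby passing x: -97: 1/679.
I invoke pen passing p: /japa/labrist, c: ste, — result: created.
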